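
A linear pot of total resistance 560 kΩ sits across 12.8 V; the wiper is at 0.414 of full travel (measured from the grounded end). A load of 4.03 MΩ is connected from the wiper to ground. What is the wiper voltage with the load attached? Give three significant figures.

The wiper splits the pot into (1−α)R = 328.2 kΩ above and αR = 231.8 kΩ below.
Lower section ‖ load = 219.2 kΩ.
V_wiper = 12.8 × 219.2/(328.2 + 219.2) = 5.13 V.

V ≈ 5.13 V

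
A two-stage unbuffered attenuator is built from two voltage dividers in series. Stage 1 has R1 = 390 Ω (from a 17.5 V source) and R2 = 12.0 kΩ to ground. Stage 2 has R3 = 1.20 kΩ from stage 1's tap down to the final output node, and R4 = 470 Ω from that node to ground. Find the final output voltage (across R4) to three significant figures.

Stage 2 presents R3+R4 = 1670 Ω as a load on stage 1's tap.
Stage 1's lower leg becomes R2‖(R3+R4) = 1466 Ω, so V_mid = 17.5 × 1466/1856 = 13.82 V.
Stage 2 is itself unloaded: V_out = V_mid × R4/(R3+R4) = 13.82 × 470/1670 = 3.89 V.

V_out ≈ 3.89 V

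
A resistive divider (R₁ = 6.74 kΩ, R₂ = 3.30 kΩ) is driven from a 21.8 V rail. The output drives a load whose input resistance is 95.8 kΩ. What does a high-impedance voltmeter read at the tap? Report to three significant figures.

V_out ≈ 7.00 V

The load sits in parallel with R₂: R₂‖R_L = (3.30 × 95.8) / (3.30 + 95.8) = 3.190 kΩ.
V_out = 21.8 × 3.190 / (6.74 + 3.190) = 21.8 × 3.190/9.930 = 7.00 V.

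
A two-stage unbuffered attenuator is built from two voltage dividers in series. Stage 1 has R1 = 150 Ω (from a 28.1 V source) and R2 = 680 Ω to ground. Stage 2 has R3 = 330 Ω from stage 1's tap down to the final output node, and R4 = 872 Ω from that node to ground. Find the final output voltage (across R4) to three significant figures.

V_out ≈ 15.2 V

Stage 2 presents R3+R4 = 1202 Ω as a load on stage 1's tap.
Stage 1's lower leg becomes R2‖(R3+R4) = 434.3 Ω, so V_mid = 28.1 × 434.3/584.3 = 20.89 V.
Stage 2 is itself unloaded: V_out = V_mid × R4/(R3+R4) = 20.89 × 872/1202 = 15.2 V.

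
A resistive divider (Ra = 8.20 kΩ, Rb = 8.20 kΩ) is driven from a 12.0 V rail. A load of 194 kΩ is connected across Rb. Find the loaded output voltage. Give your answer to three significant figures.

V_out ≈ 5.88 V

The load sits in parallel with Rb: Rb‖R_L = (8.20 × 194) / (8.20 + 194) = 7.867 kΩ.
V_out = 12.0 × 7.867 / (8.20 + 7.867) = 12.0 × 7.867/16.07 = 5.88 V.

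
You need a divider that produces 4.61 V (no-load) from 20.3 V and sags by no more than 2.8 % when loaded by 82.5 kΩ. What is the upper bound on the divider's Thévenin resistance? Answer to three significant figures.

R_th ≤ 2.38 kΩ

Loading drop = R_th/(R_th + R_L) ≤ 0.0280, so R_th ≤ R_L · ε/(1−ε) = 82.5 kΩ × 0.0280/0.9720 = 2.38 kΩ.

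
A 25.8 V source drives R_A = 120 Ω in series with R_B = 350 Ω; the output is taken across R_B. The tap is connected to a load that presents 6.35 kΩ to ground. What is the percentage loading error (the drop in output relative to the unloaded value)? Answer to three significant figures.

1.39 %

The divider's output (Thévenin) resistance is R_A‖R_B = 89.36 Ω.
Fractional drop under load = R_th/(R_th + R_L) = 89.36 / (89.36 + 6350) = 0.01388.
So the output falls by 1.39 %.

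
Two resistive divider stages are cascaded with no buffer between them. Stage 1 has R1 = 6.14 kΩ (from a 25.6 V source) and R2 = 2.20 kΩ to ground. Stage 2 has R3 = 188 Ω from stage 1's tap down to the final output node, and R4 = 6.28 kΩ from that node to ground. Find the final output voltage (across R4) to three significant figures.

Stage 2 presents R3+R4 = 6468 Ω as a load on stage 1's tap.
Stage 1's lower leg becomes R2‖(R3+R4) = 1642 Ω, so V_mid = 25.6 × 1642/7782 = 5.401 V.
Stage 2 is itself unloaded: V_out = V_mid × R4/(R3+R4) = 5.401 × 6280/6468 = 5.24 V.

V_out ≈ 5.24 V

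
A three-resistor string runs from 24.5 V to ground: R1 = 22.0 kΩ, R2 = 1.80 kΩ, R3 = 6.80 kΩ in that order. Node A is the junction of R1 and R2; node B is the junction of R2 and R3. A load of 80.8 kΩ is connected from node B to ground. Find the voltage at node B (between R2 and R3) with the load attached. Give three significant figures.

V ≈ 5.11 V

At node B, R3 is in parallel with the load: R3‖R_L = 6.272 kΩ.
Below node A the resistance is R2 + (R3‖R_L) = 8.072 kΩ, so V_A = 24.5 × 8.072/30.07 = 6.576 V.
Then V_B = V_A × (R3‖R_L)/(R2 + R3‖R_L) = 6.576 × 6.272/8.072 = 5.11 V.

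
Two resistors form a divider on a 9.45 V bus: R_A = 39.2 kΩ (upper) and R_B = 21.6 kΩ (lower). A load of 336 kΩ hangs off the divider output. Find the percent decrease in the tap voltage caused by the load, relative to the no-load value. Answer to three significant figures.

3.98 %

The divider's output (Thévenin) resistance is R_A‖R_B = 13.93 kΩ.
Fractional drop under load = R_th/(R_th + R_L) = 13.93 / (13.93 + 336) = 0.03980.
So the output falls by 3.98 %.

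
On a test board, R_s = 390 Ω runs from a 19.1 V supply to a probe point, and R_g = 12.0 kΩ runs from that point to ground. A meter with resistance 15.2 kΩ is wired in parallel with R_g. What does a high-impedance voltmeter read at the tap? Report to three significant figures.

V_out ≈ 18.1 V

The load sits in parallel with R_g: R_g‖R_L = (12000 × 15200) / (12000 + 15200) = 6706 Ω.
V_out = 19.1 × 6706 / (390 + 6706) = 19.1 × 6706/7096 = 18.1 V.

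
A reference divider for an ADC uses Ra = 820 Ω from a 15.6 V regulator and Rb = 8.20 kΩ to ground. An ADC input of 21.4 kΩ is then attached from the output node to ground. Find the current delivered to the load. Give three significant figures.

Rb‖R_L = 5928 Ω; V_out = 15.6 × 5928/6748 = 13.70 V.
I_L = V_out / R_L = 13.70 / 21.4 kΩ = 0.640 mA.

I_L ≈ 0.640 mA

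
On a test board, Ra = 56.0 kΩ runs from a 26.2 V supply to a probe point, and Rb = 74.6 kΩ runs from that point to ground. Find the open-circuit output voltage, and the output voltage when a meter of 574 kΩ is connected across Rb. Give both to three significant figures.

Unloaded: 15.0 V; loaded: 14.2 V

Open-circuit: V = 26.2 × 74.6/(56.0 + 74.6) = 15.0 V.
With the load, Rb becomes Rb‖R_L = 66.02 kΩ, so V = 26.2 × 66.02/122.0 = 14.2 V.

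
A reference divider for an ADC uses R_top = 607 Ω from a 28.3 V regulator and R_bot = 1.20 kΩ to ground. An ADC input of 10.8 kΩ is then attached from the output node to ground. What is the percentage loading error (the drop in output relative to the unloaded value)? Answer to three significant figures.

3.60 %

The divider's output (Thévenin) resistance is R_top‖R_bot = 403.1 Ω.
Fractional drop under load = R_th/(R_th + R_L) = 403.1 / (403.1 + 10800) = 0.03598.
So the output falls by 3.60 %.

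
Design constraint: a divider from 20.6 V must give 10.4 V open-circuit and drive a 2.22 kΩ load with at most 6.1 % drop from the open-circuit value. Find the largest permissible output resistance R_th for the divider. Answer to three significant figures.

R_th ≤ 144 Ω

Loading drop = R_th/(R_th + R_L) ≤ 0.0610, so R_th ≤ R_L · ε/(1−ε) = 2.22 kΩ × 0.0610/0.9390 = 144 Ω.
(Any R1, R2 with R2/(R1+R2) = 0.505 and R1‖R2 ≤ 144 Ω will meet the spec.)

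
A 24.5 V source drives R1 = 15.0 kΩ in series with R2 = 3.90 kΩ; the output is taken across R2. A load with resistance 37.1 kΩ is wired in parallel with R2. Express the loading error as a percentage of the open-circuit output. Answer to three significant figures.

The divider's output (Thévenin) resistance is R1‖R2 = 3.095 kΩ.
Fractional drop under load = R_th/(R_th + R_L) = 3.095 / (3.095 + 37.1) = 0.07701.
So the output falls by 7.70 %.

7.70 %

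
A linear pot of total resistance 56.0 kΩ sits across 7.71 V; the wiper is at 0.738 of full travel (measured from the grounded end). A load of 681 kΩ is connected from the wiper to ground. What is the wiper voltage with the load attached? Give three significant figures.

V ≈ 5.60 V

The wiper splits the pot into (1−α)R = 14.67 kΩ above and αR = 41.33 kΩ below.
Lower section ‖ load = 38.96 kΩ.
V_wiper = 7.71 × 38.96/(14.67 + 38.96) = 5.60 V.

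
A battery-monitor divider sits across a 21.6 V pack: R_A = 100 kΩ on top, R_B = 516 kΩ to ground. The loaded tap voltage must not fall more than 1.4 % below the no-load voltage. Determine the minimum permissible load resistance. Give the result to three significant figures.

Output resistance R_th = R_A‖R_B = (100 × 516)/616.0 = 83.77 kΩ.
The fractional drop is R_th/(R_th + R_L); requiring this ≤ 0.0140 gives R_L ≥ R_th(1/0.0140 − 1) = 83.77 × 70.43 = 5.90 MΩ.

R_L(min) ≈ 5.90 MΩ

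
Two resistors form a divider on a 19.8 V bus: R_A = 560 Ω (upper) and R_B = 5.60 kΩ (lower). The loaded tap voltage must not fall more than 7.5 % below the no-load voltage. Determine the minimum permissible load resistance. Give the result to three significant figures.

R_L(min) ≈ 6.28 kΩ

Output resistance R_th = R_A‖R_B = (560 × 5600)/6160 = 509.1 Ω.
The fractional drop is R_th/(R_th + R_L); requiring this ≤ 0.0750 gives R_L ≥ R_th(1/0.0750 − 1) = 509.1 × 12.33 = 6.28 kΩ.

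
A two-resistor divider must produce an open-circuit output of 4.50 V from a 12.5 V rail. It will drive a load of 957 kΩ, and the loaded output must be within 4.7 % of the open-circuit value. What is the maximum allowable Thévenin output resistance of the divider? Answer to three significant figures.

Loading drop = R_th/(R_th + R_L) ≤ 0.0470, so R_th ≤ R_L · ε/(1−ε) = 957 kΩ × 0.0470/0.9530 = 47.2 kΩ.

R_th ≤ 47.2 kΩ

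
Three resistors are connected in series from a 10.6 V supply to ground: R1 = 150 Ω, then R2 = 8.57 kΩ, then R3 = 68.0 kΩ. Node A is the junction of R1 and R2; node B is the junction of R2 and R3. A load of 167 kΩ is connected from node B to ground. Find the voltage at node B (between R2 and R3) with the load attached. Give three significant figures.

V ≈ 8.98 V

At node B, R3 is in parallel with the load: R3‖R_L = 48320 Ω.
Below node A the resistance is R2 + (R3‖R_L) = 56890 Ω, so V_A = 10.6 × 56890/57040 = 10.57 V.
Then V_B = V_A × (R3‖R_L)/(R2 + R3‖R_L) = 10.57 × 48320/56890 = 8.98 V.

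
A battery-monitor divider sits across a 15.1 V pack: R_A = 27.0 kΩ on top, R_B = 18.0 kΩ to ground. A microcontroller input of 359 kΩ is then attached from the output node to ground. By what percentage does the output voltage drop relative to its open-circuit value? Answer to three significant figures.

2.92 %

The divider's output (Thévenin) resistance is R_A‖R_B = 10.80 kΩ.
Fractional drop under load = R_th/(R_th + R_L) = 10.80 / (10.80 + 359) = 0.02920.
So the output falls by 2.92 %.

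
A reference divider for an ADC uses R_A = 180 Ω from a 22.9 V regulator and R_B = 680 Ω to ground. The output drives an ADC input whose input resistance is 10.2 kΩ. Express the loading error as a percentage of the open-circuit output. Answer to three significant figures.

1.38 %

The divider's output (Thévenin) resistance is R_A‖R_B = 142.3 Ω.
Fractional drop under load = R_th/(R_th + R_L) = 142.3 / (142.3 + 10200) = 0.01376.
So the output falls by 1.38 %.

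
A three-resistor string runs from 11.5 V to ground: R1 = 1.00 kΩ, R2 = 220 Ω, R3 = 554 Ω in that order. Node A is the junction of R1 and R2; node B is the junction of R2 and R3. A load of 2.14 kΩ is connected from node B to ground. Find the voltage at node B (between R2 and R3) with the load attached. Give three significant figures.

At node B, R3 is in parallel with the load: R3‖R_L = 440.1 Ω.
Below node A the resistance is R2 + (R3‖R_L) = 660.1 Ω, so V_A = 11.5 × 660.1/1660 = 4.573 V.
Then V_B = V_A × (R3‖R_L)/(R2 + R3‖R_L) = 4.573 × 440.1/660.1 = 3.05 V.

V ≈ 3.05 V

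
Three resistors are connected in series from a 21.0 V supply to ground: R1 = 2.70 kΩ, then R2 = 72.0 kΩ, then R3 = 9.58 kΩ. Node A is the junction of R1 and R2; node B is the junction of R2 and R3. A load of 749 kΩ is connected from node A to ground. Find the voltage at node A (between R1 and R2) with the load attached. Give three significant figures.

Below node A the series string R2+R3 = 81.58 kΩ sits in parallel with the 749 kΩ load: 73.57 kΩ.
V_A = 21.0 × 73.57/(2.70 + 73.57) = 20.3 V.

V ≈ 20.3 V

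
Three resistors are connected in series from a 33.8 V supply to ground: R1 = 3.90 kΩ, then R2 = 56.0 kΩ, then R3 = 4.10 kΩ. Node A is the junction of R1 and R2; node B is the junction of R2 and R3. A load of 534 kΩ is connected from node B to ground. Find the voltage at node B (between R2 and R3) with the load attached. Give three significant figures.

V ≈ 2.15 V

At node B, R3 is in parallel with the load: R3‖R_L = 4.069 kΩ.
Below node A the resistance is R2 + (R3‖R_L) = 60.07 kΩ, so V_A = 33.8 × 60.07/63.97 = 31.74 V.
Then V_B = V_A × (R3‖R_L)/(R2 + R3‖R_L) = 31.74 × 4.069/60.07 = 2.15 V.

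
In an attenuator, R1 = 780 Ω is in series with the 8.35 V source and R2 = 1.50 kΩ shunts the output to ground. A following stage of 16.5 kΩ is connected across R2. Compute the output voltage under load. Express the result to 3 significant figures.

The load sits in parallel with R2: R2‖R_L = (1500 × 16500) / (1500 + 16500) = 1375 Ω.
V_out = 8.35 × 1375 / (780 + 1375) = 8.35 × 1375/2155 = 5.33 V.

V_out ≈ 5.33 V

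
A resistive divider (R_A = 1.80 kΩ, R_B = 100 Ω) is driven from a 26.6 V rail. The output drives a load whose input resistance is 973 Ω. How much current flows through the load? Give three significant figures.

I_L ≈ 1.31 mA

R_B‖R_L = 90.68 Ω; V_out = 26.6 × 90.68/1891 = 1.276 V.
I_L = V_out / R_L = 1.276 / 973 Ω = 1.31 mA.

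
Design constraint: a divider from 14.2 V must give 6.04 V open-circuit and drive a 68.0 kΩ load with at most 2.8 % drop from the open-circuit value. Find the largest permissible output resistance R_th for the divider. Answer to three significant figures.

Loading drop = R_th/(R_th + R_L) ≤ 0.0280, so R_th ≤ R_L · ε/(1−ε) = 68.0 kΩ × 0.0280/0.9720 = 1.96 kΩ.
(Any R1, R2 with R2/(R1+R2) = 0.425 and R1‖R2 ≤ 1.96 kΩ will meet the spec.)

R_th ≤ 1.96 kΩ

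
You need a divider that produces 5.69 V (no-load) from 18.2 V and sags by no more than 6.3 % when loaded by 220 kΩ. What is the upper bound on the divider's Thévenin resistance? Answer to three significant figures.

Loading drop = R_th/(R_th + R_L) ≤ 0.0630, so R_th ≤ R_L · ε/(1−ε) = 220 kΩ × 0.0630/0.9370 = 14.8 kΩ.

R_th ≤ 14.8 kΩ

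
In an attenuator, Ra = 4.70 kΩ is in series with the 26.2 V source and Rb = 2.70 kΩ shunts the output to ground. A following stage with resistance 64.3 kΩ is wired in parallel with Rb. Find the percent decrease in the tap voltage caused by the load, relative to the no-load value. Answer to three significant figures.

2.60 %

The divider's output (Thévenin) resistance is Ra‖Rb = 1.715 kΩ.
Fractional drop under load = R_th/(R_th + R_L) = 1.715 / (1.715 + 64.3) = 0.02598.
So the output falls by 2.60 %.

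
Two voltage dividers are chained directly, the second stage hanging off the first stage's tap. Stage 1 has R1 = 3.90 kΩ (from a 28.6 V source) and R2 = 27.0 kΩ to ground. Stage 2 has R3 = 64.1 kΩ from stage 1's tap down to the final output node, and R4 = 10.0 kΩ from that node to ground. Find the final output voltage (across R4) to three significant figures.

Stage 2 presents R3+R4 = 74.10 kΩ as a load on stage 1's tap.
Stage 1's lower leg becomes R2‖(R3+R4) = 19.79 kΩ, so V_mid = 28.6 × 19.79/23.69 = 23.89 V.
Stage 2 is itself unloaded: V_out = V_mid × R4/(R3+R4) = 23.89 × 10.0/74.10 = 3.22 V.

V_out ≈ 3.22 V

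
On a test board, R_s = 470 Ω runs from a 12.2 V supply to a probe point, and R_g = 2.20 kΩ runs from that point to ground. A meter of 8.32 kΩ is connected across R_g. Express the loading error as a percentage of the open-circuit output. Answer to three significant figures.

4.45 %

The divider's output (Thévenin) resistance is R_s‖R_g = 387.3 Ω.
Fractional drop under load = R_th/(R_th + R_L) = 387.3 / (387.3 + 8320) = 0.04448.
So the output falls by 4.45 %.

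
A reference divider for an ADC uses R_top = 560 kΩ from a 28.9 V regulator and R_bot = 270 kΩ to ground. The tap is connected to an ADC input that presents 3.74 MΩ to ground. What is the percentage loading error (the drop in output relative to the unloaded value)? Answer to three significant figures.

The divider's output (Thévenin) resistance is R_top‖R_bot = 182.2 kΩ.
Fractional drop under load = R_th/(R_th + R_L) = 182.2 / (182.2 + 3740) = 0.04645.
So the output falls by 4.64 %.

4.64 %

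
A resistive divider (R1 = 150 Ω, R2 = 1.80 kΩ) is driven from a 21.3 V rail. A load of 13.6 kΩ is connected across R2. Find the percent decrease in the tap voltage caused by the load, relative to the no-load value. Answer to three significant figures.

The divider's output (Thévenin) resistance is R1‖R2 = 138.5 Ω.
Fractional drop under load = R_th/(R_th + R_L) = 138.5 / (138.5 + 13600) = 0.01008.
So the output falls by 1.01 %.

1.01 %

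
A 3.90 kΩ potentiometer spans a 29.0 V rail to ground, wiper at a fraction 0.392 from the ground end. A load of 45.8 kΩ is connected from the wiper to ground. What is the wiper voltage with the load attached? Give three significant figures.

V ≈ 11.1 V

The wiper splits the pot into (1−α)R = 2.371 kΩ above and αR = 1.529 kΩ below.
Lower section ‖ load = 1.479 kΩ.
V_wiper = 29.0 × 1.479/(2.371 + 1.479) = 11.1 V.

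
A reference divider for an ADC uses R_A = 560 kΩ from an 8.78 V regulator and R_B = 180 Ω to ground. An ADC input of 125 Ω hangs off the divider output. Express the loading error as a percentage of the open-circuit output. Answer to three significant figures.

59.0 %

Unloaded V = 8.78 × 180/560200 = 0.002821 V.
Loaded: R_B‖R_L = 73.77 Ω, giving V = 8.78 × 73.77/560100 = 0.001156 V.
Drop = (0.002821 − 0.001156) / 0.002821 = 59.0 %.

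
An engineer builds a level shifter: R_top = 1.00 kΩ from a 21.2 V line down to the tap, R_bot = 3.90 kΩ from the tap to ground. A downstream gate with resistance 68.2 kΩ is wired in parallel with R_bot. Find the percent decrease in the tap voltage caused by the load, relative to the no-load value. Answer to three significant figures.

The divider's output (Thévenin) resistance is R_top‖R_bot = 0.7959 kΩ.
Fractional drop under load = R_th/(R_th + R_L) = 0.7959 / (0.7959 + 68.2) = 0.01154.
So the output falls by 1.15 %.

1.15 %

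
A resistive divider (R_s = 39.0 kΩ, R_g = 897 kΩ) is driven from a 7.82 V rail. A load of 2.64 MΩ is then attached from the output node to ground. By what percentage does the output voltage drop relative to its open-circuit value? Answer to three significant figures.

The divider's output (Thévenin) resistance is R_s‖R_g = 37.38 kΩ.
Fractional drop under load = R_th/(R_th + R_L) = 37.38 / (37.38 + 2640) = 0.01396.
So the output falls by 1.40 %.

1.40 %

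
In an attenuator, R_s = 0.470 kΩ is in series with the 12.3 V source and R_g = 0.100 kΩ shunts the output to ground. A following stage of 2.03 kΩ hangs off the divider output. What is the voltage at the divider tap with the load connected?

The load sits in parallel with R_g: R_g‖R_L = (100 × 2030) / (100 + 2030) = 95.31 Ω.
V_out = 12.3 × 95.31 / (470 + 95.31) = 12.3 × 95.31/565.3 = 2.07 V.

V_out ≈ 2.07 V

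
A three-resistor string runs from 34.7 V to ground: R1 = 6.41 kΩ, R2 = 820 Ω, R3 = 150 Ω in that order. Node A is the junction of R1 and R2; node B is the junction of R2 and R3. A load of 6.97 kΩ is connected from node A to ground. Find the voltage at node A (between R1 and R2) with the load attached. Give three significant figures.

Below node A the series string R2+R3 = 970.0 Ω sits in parallel with the 6970 Ω load: 851.5 Ω.
V_A = 34.7 × 851.5/(6410 + 851.5) = 4.07 V.

V ≈ 4.07 V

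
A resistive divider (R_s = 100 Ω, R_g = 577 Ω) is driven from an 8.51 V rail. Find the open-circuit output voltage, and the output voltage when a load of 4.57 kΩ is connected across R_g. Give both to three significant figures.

Open-circuit: V = 8.51 × 577/(100 + 577) = 7.25 V.
With the load, R_g becomes R_g‖R_L = 512.3 Ω, so V = 8.51 × 512.3/612.3 = 7.12 V.

Unloaded: 7.25 V; loaded: 7.12 V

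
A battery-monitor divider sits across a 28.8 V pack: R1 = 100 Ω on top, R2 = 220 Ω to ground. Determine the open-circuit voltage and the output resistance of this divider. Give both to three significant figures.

V_th = 19.8 V, R_th = 68.8 Ω

V_th is the open-circuit tap voltage: 28.8 × 220/(100 + 220) = 19.8 V.
With the supply zeroed, R1 and R2 appear in parallel from the tap: R_th = R1‖R2 = (100 × 220)/320.0 = 68.8 Ω.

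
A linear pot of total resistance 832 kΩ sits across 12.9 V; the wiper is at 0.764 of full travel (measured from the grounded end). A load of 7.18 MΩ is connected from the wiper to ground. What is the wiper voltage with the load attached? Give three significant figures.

The wiper splits the pot into (1−α)R = 196.4 kΩ above and αR = 635.6 kΩ below.
Lower section ‖ load = 584.0 kΩ.
V_wiper = 12.9 × 584.0/(196.4 + 584.0) = 9.65 V.

V ≈ 9.65 V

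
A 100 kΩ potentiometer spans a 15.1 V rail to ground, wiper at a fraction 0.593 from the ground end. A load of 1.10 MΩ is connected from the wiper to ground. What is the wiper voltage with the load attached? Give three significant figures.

V ≈ 8.76 V

The wiper splits the pot into (1−α)R = 40.70 kΩ above and αR = 59.30 kΩ below.
Lower section ‖ load = 56.27 kΩ.
V_wiper = 15.1 × 56.27/(40.70 + 56.27) = 8.76 V.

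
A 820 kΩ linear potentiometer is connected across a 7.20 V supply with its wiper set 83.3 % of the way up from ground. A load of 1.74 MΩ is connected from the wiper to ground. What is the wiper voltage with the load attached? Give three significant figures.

V ≈ 5.63 V

The wiper splits the pot into (1−α)R = 136.9 kΩ above and αR = 683.1 kΩ below.
Lower section ‖ load = 490.5 kΩ.
V_wiper = 7.20 × 490.5/(136.9 + 490.5) = 5.63 V.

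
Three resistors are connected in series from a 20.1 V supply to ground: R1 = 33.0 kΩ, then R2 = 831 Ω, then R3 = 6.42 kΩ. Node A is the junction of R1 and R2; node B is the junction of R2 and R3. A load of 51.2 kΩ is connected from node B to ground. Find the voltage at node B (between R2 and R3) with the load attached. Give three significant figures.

V ≈ 2.90 V

At node B, R3 is in parallel with the load: R3‖R_L = 5705 Ω.
Below node A the resistance is R2 + (R3‖R_L) = 6536 Ω, so V_A = 20.1 × 6536/39540 = 3.323 V.
Then V_B = V_A × (R3‖R_L)/(R2 + R3‖R_L) = 3.323 × 5705/6536 = 2.90 V.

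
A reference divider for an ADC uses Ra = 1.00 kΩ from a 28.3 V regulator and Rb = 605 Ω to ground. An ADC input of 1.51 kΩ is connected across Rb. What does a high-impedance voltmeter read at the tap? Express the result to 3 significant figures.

The load sits in parallel with Rb: Rb‖R_L = (605 × 1510) / (605 + 1510) = 431.9 Ω.
V_out = 28.3 × 431.9 / (1000 + 431.9) = 28.3 × 431.9/1432 = 8.54 V.

V_out ≈ 8.54 V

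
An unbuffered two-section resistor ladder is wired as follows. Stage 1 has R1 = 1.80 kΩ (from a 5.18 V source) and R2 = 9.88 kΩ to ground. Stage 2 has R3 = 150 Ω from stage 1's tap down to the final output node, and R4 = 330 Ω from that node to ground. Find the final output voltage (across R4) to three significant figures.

Stage 2 presents R3+R4 = 480.0 Ω as a load on stage 1's tap.
Stage 1's lower leg becomes R2‖(R3+R4) = 457.8 Ω, so V_mid = 5.18 × 457.8/2258 = 1.050 V.
Stage 2 is itself unloaded: V_out = V_mid × R4/(R3+R4) = 1.050 × 330/480.0 = 0.722 V.

V_out ≈ 0.722 V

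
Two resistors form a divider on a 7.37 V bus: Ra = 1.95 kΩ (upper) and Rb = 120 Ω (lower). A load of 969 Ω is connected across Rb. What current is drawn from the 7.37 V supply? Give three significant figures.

Rb‖R_L = 106.8 Ω, so the source sees Ra + Rb‖R_L = 2057 Ω.
I = 7.37 V / 2057 Ω = 3.58 mA.

I ≈ 3.58 mA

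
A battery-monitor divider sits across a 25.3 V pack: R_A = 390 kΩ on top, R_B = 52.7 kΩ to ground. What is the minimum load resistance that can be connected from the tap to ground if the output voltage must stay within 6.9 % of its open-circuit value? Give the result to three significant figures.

R_L(min) ≈ 626 kΩ

Output resistance R_th = R_A‖R_B = (390 × 52.7)/442.7 = 46.43 kΩ.
The fractional drop is R_th/(R_th + R_L); requiring this ≤ 0.0690 gives R_L ≥ R_th(1/0.0690 − 1) = 46.43 × 13.49 = 626 kΩ.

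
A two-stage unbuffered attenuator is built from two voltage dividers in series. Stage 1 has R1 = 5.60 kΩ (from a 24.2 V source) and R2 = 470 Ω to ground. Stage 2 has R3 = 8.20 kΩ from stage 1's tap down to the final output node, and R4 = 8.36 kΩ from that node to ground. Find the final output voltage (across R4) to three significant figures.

Stage 2 presents R3+R4 = 16560 Ω as a load on stage 1's tap.
Stage 1's lower leg becomes R2‖(R3+R4) = 457.0 Ω, so V_mid = 24.2 × 457.0/6057 = 1.826 V.
Stage 2 is itself unloaded: V_out = V_mid × R4/(R3+R4) = 1.826 × 8360/16560 = 0.922 V.

V_out ≈ 0.922 V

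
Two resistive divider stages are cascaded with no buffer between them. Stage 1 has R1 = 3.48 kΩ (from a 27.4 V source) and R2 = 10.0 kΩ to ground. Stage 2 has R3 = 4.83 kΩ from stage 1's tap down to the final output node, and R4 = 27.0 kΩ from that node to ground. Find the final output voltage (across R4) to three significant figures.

Stage 2 presents R3+R4 = 31.83 kΩ as a load on stage 1's tap.
Stage 1's lower leg becomes R2‖(R3+R4) = 7.609 kΩ, so V_mid = 27.4 × 7.609/11.09 = 18.80 V.
Stage 2 is itself unloaded: V_out = V_mid × R4/(R3+R4) = 18.80 × 27.0/31.83 = 15.9 V.

V_out ≈ 15.9 V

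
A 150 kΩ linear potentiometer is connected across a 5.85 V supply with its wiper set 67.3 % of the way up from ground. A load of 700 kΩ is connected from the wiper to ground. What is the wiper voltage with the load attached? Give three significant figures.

V ≈ 3.76 V

The wiper splits the pot into (1−α)R = 49.05 kΩ above and αR = 101.0 kΩ below.
Lower section ‖ load = 88.23 kΩ.
V_wiper = 5.85 × 88.23/(49.05 + 88.23) = 3.76 V.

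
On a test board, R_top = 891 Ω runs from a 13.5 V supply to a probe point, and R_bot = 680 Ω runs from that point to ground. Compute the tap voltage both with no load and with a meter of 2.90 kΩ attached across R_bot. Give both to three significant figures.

Open-circuit: V = 13.5 × 680/(891 + 680) = 5.84 V.
With the load, R_bot becomes R_bot‖R_L = 550.8 Ω, so V = 13.5 × 550.8/1442 = 5.16 V.

Unloaded: 5.84 V; loaded: 5.16 V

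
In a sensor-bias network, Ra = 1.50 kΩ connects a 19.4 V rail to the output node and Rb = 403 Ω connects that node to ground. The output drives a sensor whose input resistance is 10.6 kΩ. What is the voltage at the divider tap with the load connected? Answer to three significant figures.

The load sits in parallel with Rb: Rb‖R_L = (403 × 10600) / (403 + 10600) = 388.2 Ω.
V_out = 19.4 × 388.2 / (1500 + 388.2) = 19.4 × 388.2/1888 = 3.99 V.

V_out ≈ 3.99 V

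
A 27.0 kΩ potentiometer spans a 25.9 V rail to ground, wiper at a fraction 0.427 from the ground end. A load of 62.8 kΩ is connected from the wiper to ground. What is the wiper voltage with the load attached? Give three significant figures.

The wiper splits the pot into (1−α)R = 15.47 kΩ above and αR = 11.53 kΩ below.
Lower section ‖ load = 9.741 kΩ.
V_wiper = 25.9 × 9.741/(15.47 + 9.741) = 10.0 V.

V ≈ 10.0 V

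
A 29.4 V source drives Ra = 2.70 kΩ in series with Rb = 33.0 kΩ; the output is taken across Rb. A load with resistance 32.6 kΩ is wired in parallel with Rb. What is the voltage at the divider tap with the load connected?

The load sits in parallel with Rb: Rb‖R_L = (33.0 × 32.6) / (33.0 + 32.6) = 16.40 kΩ.
V_out = 29.4 × 16.40 / (2.70 + 16.40) = 29.4 × 16.40/19.10 = 25.2 V.

V_out ≈ 25.2 V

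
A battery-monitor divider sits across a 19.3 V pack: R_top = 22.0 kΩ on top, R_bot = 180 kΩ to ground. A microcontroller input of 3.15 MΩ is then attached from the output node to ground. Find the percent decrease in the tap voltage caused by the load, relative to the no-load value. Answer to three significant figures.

The divider's output (Thévenin) resistance is R_top‖R_bot = 19.60 kΩ.
Fractional drop under load = R_th/(R_th + R_L) = 19.60 / (19.60 + 3150) = 0.006185.
So the output falls by 0.618 %.

0.618 %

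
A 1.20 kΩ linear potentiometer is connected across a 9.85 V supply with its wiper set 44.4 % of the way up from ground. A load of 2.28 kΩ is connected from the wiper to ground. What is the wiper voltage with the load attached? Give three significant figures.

The wiper splits the pot into (1−α)R = 667.2 Ω above and αR = 532.8 Ω below.
Lower section ‖ load = 431.9 Ω.
V_wiper = 9.85 × 431.9/(667.2 + 431.9) = 3.87 V.

V ≈ 3.87 V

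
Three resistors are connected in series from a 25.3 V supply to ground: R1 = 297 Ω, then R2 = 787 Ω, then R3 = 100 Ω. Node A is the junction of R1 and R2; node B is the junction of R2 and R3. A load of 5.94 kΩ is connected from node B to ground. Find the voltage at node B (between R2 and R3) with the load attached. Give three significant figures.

At node B, R3 is in parallel with the load: R3‖R_L = 98.34 Ω.
Below node A the resistance is R2 + (R3‖R_L) = 885.3 Ω, so V_A = 25.3 × 885.3/1182 = 18.94 V.
Then V_B = V_A × (R3‖R_L)/(R2 + R3‖R_L) = 18.94 × 98.34/885.3 = 2.10 V.

V ≈ 2.10 V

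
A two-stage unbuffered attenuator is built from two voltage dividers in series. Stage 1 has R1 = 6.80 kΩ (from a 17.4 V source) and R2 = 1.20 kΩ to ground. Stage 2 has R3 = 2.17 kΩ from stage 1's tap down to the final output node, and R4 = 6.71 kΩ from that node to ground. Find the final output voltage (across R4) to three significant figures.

Stage 2 presents R3+R4 = 8.880 kΩ as a load on stage 1's tap.
Stage 1's lower leg becomes R2‖(R3+R4) = 1.057 kΩ, so V_mid = 17.4 × 1.057/7.857 = 2.341 V.
Stage 2 is itself unloaded: V_out = V_mid × R4/(R3+R4) = 2.341 × 6.71/8.880 = 1.77 V.

V_out ≈ 1.77 V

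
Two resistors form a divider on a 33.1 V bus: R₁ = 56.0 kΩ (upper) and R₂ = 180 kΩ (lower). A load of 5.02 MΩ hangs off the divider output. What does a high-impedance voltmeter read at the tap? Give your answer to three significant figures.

The load sits in parallel with R₂: R₂‖R_L = (180 × 5020) / (180 + 5020) = 173.8 kΩ.
V_out = 33.1 × 173.8 / (56.0 + 173.8) = 33.1 × 173.8/229.8 = 25.0 V.

V_out ≈ 25.0 V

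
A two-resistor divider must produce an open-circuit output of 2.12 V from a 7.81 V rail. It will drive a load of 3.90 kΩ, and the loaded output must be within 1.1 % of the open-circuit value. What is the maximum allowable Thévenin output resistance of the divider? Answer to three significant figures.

R_th ≤ 43.4 Ω

Loading drop = R_th/(R_th + R_L) ≤ 0.0110, so R_th ≤ R_L · ε/(1−ε) = 3.90 kΩ × 0.0110/0.9890 = 43.4 Ω.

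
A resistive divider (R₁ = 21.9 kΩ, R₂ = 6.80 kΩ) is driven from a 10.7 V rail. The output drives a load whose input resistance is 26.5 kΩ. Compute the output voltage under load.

The load sits in parallel with R₂: R₂‖R_L = (6.80 × 26.5) / (6.80 + 26.5) = 5.411 kΩ.
V_out = 10.7 × 5.411 / (21.9 + 5.411) = 10.7 × 5.411/27.31 = 2.12 V.
(Unloaded it would have been 2.54 V.)

V_out ≈ 2.12 V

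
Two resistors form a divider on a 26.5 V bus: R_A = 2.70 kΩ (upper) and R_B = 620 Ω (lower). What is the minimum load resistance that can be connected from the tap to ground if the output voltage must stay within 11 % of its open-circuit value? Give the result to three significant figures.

Output resistance R_th = R_A‖R_B = (2700 × 620)/3320 = 504.2 Ω.
The fractional drop is R_th/(R_th + R_L); requiring this ≤ 0.110 gives R_L ≥ R_th(1/0.110 − 1) = 504.2 × 8.091 = 4.08 kΩ.

R_L(min) ≈ 4.08 kΩ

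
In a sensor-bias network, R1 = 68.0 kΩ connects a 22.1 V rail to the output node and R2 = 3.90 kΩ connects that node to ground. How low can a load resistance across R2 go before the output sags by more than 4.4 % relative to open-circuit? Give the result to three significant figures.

Output resistance R_th = R1‖R2 = (68.0 × 3.90)/71.90 = 3.688 kΩ.
The fractional drop is R_th/(R_th + R_L); requiring this ≤ 0.0440 gives R_L ≥ R_th(1/0.0440 − 1) = 3.688 × 21.73 = 80.1 kΩ.

R_L(min) ≈ 80.1 kΩ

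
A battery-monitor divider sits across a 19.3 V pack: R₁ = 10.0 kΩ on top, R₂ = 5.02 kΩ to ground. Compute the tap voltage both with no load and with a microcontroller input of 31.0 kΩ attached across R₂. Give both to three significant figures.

Unloaded: 6.45 V; loaded: 5.82 V

Open-circuit: V = 19.3 × 5.02/(10.0 + 5.02) = 6.45 V.
With the load, R₂ becomes R₂‖R_L = 4.320 kΩ, so V = 19.3 × 4.320/14.32 = 5.82 V.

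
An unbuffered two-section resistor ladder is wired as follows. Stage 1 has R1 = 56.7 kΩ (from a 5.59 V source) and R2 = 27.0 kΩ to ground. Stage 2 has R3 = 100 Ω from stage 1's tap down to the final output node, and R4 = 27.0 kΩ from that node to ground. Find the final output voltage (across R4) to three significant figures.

V_out ≈ 1.07 V

Stage 2 presents R3+R4 = 27100 Ω as a load on stage 1's tap.
Stage 1's lower leg becomes R2‖(R3+R4) = 13520 Ω, so V_mid = 5.59 × 13520/70220 = 1.077 V.
Stage 2 is itself unloaded: V_out = V_mid × R4/(R3+R4) = 1.077 × 27000/27100 = 1.07 V.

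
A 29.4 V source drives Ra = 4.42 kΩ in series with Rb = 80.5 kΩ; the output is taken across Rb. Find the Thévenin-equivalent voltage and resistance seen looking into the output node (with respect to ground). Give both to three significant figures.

V_th = 27.9 V, R_th = 4.19 kΩ

V_th is the open-circuit tap voltage: 29.4 × 80.5/(4.42 + 80.5) = 27.9 V.
With the supply zeroed, Ra and Rb appear in parallel from the tap: R_th = Ra‖Rb = (4.42 × 80.5)/84.92 = 4.19 kΩ.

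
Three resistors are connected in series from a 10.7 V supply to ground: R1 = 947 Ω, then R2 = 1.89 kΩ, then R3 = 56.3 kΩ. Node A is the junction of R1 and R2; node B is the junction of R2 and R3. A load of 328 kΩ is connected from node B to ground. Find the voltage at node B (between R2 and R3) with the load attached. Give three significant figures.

At node B, R3 is in parallel with the load: R3‖R_L = 48050 Ω.
Below node A the resistance is R2 + (R3‖R_L) = 49940 Ω, so V_A = 10.7 × 49940/50890 = 10.50 V.
Then V_B = V_A × (R3‖R_L)/(R2 + R3‖R_L) = 10.50 × 48050/49940 = 10.1 V.

V ≈ 10.1 V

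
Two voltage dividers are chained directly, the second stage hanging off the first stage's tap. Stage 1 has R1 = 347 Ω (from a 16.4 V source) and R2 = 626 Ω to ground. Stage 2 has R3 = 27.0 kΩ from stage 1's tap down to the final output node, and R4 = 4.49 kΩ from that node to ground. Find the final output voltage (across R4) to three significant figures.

V_out ≈ 1.49 V

Stage 2 presents R3+R4 = 31490 Ω as a load on stage 1's tap.
Stage 1's lower leg becomes R2‖(R3+R4) = 613.8 Ω, so V_mid = 16.4 × 613.8/960.8 = 10.48 V.
Stage 2 is itself unloaded: V_out = V_mid × R4/(R3+R4) = 10.48 × 4490/31490 = 1.49 V.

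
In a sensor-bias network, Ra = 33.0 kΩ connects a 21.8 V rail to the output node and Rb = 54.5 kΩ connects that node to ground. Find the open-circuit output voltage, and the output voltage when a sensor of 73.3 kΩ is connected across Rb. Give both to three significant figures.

Unloaded: 13.6 V; loaded: 10.6 V

Open-circuit: V = 21.8 × 54.5/(33.0 + 54.5) = 13.6 V.
With the load, Rb becomes Rb‖R_L = 31.26 kΩ, so V = 21.8 × 31.26/64.26 = 10.6 V.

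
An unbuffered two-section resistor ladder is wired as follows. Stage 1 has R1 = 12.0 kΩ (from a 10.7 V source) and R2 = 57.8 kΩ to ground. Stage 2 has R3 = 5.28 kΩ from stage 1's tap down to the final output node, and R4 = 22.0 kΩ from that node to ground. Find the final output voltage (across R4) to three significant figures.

Stage 2 presents R3+R4 = 27.28 kΩ as a load on stage 1's tap.
Stage 1's lower leg becomes R2‖(R3+R4) = 18.53 kΩ, so V_mid = 10.7 × 18.53/30.53 = 6.495 V.
Stage 2 is itself unloaded: V_out = V_mid × R4/(R3+R4) = 6.495 × 22.0/27.28 = 5.24 V.

V_out ≈ 5.24 V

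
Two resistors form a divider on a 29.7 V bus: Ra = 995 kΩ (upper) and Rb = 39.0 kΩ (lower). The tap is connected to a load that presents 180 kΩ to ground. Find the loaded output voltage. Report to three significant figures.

The load sits in parallel with Rb: Rb‖R_L = (39.0 × 180) / (39.0 + 180) = 32.05 kΩ.
V_out = 29.7 × 32.05 / (995 + 32.05) = 29.7 × 32.05/1027 = 0.927 V.

V_out ≈ 0.927 V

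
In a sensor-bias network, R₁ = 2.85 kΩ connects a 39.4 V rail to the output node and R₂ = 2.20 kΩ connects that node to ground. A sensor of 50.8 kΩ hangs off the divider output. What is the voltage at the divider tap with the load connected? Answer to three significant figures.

V_out ≈ 16.8 V

The load sits in parallel with R₂: R₂‖R_L = (2.20 × 50.8) / (2.20 + 50.8) = 2.109 kΩ.
V_out = 39.4 × 2.109 / (2.85 + 2.109) = 39.4 × 2.109/4.959 = 16.8 V.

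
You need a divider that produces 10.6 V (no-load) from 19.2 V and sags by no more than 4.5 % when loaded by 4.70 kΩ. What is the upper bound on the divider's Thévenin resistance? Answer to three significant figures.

Loading drop = R_th/(R_th + R_L) ≤ 0.0450, so R_th ≤ R_L · ε/(1−ε) = 4.70 kΩ × 0.0450/0.9550 = 221 Ω.
(Any R1, R2 with R2/(R1+R2) = 0.552 and R1‖R2 ≤ 221 Ω will meet the spec.)

R_th ≤ 221 Ω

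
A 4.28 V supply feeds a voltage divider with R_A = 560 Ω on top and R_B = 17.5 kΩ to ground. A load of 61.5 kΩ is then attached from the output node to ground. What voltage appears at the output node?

V_out ≈ 4.11 V

The load sits in parallel with R_B: R_B‖R_L = (17500 × 61500) / (17500 + 61500) = 13620 Ω.
V_out = 4.28 × 13620 / (560 + 13620) = 4.28 × 13620/14180 = 4.11 V.
(Unloaded it would have been 4.15 V.)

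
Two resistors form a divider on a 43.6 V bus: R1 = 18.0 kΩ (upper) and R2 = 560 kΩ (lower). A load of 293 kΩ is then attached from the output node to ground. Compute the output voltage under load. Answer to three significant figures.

V_out ≈ 39.9 V

The load sits in parallel with R2: R2‖R_L = (560 × 293) / (560 + 293) = 192.4 kΩ.
V_out = 43.6 × 192.4 / (18.0 + 192.4) = 43.6 × 192.4/210.4 = 39.9 V.
(Unloaded it would have been 42.2 V.)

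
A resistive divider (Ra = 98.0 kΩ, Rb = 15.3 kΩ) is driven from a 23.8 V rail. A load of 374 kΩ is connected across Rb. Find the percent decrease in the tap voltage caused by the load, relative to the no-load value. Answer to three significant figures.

The divider's output (Thévenin) resistance is Ra‖Rb = 13.23 kΩ.
Fractional drop under load = R_th/(R_th + R_L) = 13.23 / (13.23 + 374) = 0.03418.
So the output falls by 3.42 %.

3.42 %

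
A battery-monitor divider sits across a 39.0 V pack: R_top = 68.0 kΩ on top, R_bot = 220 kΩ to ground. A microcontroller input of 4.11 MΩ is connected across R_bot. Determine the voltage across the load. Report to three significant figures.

The load sits in parallel with R_bot: R_bot‖R_L = (220 × 4110) / (220 + 4110) = 208.8 kΩ.
V_out = 39.0 × 208.8 / (68.0 + 208.8) = 39.0 × 208.8/276.8 = 29.4 V.

V_out ≈ 29.4 V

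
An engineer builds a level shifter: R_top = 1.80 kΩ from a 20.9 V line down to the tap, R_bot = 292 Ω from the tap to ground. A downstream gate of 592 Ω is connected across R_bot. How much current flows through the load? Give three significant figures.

R_bot‖R_L = 195.5 Ω; V_out = 20.9 × 195.5/1996 = 2.048 V.
I_L = V_out / R_L = 2.048 / 592 Ω = 3.46 mA.

I_L ≈ 3.46 mA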